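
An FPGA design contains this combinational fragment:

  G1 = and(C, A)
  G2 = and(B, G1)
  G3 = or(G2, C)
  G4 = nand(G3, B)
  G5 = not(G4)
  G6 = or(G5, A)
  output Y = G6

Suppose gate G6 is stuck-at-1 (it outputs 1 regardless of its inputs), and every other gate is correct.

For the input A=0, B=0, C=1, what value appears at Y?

1

Propagate with G6 forced: G1=0, G2=0, G3=1, G4=1, G5=0, G6=1 [stuck-at-1].
So Y = 1. (Without the fault it would be 0.)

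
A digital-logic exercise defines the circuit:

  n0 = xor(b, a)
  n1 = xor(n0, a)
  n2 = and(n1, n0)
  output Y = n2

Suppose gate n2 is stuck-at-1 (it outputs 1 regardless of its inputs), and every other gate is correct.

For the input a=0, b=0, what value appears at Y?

Propagate with n2 forced: n0=0, n1=0, n2=1 [stuck-at-1].
So Y = 1. (Without the fault it would be 0.)

1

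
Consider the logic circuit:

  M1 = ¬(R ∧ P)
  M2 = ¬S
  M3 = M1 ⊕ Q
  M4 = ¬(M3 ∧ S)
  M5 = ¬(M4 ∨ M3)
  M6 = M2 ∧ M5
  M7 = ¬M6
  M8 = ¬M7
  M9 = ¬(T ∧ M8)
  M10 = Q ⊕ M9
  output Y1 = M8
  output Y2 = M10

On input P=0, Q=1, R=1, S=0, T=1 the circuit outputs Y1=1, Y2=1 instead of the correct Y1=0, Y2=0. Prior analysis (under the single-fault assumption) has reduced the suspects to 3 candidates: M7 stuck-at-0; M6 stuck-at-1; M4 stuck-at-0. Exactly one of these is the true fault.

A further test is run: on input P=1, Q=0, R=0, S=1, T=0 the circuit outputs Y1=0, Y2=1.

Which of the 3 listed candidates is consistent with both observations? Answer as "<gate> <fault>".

Evaluate each candidate on input P=1, Q=0, R=0, S=1, T=0:
  M7 stuck-at-0: M1=1, M2=0, M3=1, M4=0, M5=0, M6=0, M7=0 [stuck-at-0], M8=1, M9=1, M10=1 → Y1=1, Y2=1 — eliminated
  M6 stuck-at-1: M1=1, M2=0, M3=1, M4=0, M5=0, M6=1 [stuck-at-1], M7=0, M8=1, M9=1, M10=1 → Y1=1, Y2=1 — eliminated
  M4 stuck-at-0: M1=1, M2=0, M3=1, M4=0 [stuck-at-0], M5=0, M6=0, M7=1, M8=0, M9=1, M10=1 → Y1=0, Y2=1 — matches
Only M4 stuck-at-0 reproduces the observed Y1=0, Y2=1.

M4 stuck-at-0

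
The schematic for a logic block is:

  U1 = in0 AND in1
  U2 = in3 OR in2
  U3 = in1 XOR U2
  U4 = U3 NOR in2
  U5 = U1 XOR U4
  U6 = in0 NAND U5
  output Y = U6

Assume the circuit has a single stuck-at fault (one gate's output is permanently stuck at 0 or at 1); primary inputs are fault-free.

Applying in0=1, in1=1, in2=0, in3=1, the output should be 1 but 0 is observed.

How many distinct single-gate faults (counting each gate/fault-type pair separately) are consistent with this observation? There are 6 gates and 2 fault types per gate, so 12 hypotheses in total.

Fault-free: U1=1, U2=1, U3=0, U4=1, U5=0, U6=1 → 1. Observed 0.
  U1 stuck-at-0: output 0 ✓
  U1 stuck-at-1: output 1 ✗
  U2 stuck-at-0: output 0 ✓
  U2 stuck-at-1: output 1 ✗
  U3 stuck-at-0: output 1 ✗
  U3 stuck-at-1: output 0 ✓
  U4 stuck-at-0: output 0 ✓
  U4 stuck-at-1: output 1 ✗
  U5 stuck-at-0: output 1 ✗
  U5 stuck-at-1: output 0 ✓
  U6 stuck-at-0: output 0 ✓
  U6 stuck-at-1: output 1 ✗
Consistent faults: {U1 stuck-at-0, U2 stuck-at-0, U3 stuck-at-1, U4 stuck-at-0, U5 stuck-at-1, U6 stuck-at-0} — 6 in all.

6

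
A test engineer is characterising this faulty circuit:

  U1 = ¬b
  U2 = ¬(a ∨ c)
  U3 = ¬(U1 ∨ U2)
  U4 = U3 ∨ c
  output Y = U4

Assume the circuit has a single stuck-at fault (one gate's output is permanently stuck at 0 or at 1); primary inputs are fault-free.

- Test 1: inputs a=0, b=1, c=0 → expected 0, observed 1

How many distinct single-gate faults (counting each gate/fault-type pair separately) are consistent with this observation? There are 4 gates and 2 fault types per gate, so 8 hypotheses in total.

3

Fault-free: U1=0, U2=1, U3=0, U4=0 → 0. Observed 1.
  U1 stuck-at-0: output 0 ✗
  U1 stuck-at-1: output 0 ✗
  U2 stuck-at-0: output 1 ✓
  U2 stuck-at-1: output 0 ✗
  U3 stuck-at-0: output 0 ✗
  U3 stuck-at-1: output 1 ✓
  U4 stuck-at-0: output 0 ✗
  U4 stuck-at-1: output 1 ✓
Consistent faults: {U2 stuck-at-0, U3 stuck-at-1, U4 stuck-at-1} — 3 in all.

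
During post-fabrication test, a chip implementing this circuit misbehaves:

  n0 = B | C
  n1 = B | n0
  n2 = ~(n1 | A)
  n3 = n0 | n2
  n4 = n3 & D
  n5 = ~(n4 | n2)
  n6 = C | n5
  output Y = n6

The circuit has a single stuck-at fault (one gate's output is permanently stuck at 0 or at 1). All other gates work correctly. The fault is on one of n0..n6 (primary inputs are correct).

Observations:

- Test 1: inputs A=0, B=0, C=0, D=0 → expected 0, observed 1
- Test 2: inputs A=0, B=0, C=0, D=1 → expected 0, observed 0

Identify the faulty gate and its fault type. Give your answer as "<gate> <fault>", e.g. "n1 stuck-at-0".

Fault-free values for test 1 (A=0, B=0, C=0, D=0): n0=0, n1=0, n2=1, n3=1, n4=0, n5=0, n6=0, giving Y=0. Observed 1.
Test 1: faults giving observed 1 are {n0 stuck-at-1, n1 stuck-at-1, n2 stuck-at-0, n5 stuck-at-1, n6 stuck-at-1}.
Test 2 (A=0, B=0, C=0, D=1): fault-free n0=0, n1=0, n2=1, n3=1, n4=1, n5=0, n6=0 → 0; observed 0. Eliminates n1 stuck-at-1, n2 stuck-at-0, n5 stuck-at-1, n6 stuck-at-1.
Only n0 stuck-at-1 is consistent with every test.

n0 stuck-at-1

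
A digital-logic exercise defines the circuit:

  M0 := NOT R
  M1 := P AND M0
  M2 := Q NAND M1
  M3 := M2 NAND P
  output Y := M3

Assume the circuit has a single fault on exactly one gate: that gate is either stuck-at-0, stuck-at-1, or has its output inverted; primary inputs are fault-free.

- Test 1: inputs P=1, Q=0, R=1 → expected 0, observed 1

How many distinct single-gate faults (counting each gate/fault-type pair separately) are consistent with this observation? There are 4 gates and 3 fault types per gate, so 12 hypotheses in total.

Fault-free: M0=0, M1=0, M2=1, M3=0 → 0. Observed 1.
  M0 stuck-at-0: output 0 ✗
  M0 stuck-at-1: output 0 ✗
  M0 inverted output: output 0 ✗
  M1 stuck-at-0: output 0 ✗
  M1 stuck-at-1: output 0 ✗
  M1 inverted output: output 0 ✗
  M2 stuck-at-0: output 1 ✓
  M2 stuck-at-1: output 0 ✗
  M2 inverted output: output 1 ✓
  M3 stuck-at-0: output 0 ✗
  M3 stuck-at-1: output 1 ✓
  M3 inverted output: output 1 ✓
Consistent faults: {M2 stuck-at-0, M2 inverted output, M3 stuck-at-1, M3 inverted output} — 4 in all.

4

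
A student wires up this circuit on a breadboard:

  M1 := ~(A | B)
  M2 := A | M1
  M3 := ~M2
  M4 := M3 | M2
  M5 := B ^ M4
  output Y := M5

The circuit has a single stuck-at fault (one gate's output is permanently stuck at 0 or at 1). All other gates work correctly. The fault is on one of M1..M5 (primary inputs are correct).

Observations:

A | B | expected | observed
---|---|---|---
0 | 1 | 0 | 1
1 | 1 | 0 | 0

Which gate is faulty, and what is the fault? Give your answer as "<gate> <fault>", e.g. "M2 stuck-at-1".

Fault-free values for test 1 (A=0, B=1): M1=0, M2=0, M3=1, M4=1, M5=0, giving Y=0. Observed 1.
Test 1: faults giving observed 1 are {M3 stuck-at-0, M4 stuck-at-0, M5 stuck-at-1}.
Test 2 (A=1, B=1): fault-free M1=0, M2=1, M3=0, M4=1, M5=0 → 0; observed 0. Eliminates M4 stuck-at-0, M5 stuck-at-1.
Only M3 stuck-at-0 is consistent with every test.

M3 stuck-at-0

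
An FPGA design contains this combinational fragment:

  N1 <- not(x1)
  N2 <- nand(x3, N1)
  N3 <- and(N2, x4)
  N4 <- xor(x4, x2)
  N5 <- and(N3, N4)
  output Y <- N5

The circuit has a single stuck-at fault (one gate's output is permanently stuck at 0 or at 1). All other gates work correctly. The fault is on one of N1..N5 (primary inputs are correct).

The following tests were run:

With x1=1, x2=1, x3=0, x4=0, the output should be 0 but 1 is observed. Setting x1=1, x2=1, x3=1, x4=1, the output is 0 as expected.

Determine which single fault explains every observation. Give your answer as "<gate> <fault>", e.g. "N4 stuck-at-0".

Fault-free values for test 1 (x1=1, x2=1, x3=0, x4=0): N1=0, N2=1, N3=0, N4=1, N5=0, giving Y=0. Observed 1.
Test 1: faults giving observed 1 are {N3 stuck-at-1, N5 stuck-at-1}.
Test 2 (x1=1, x2=1, x3=1, x4=1): fault-free N1=0, N2=1, N3=1, N4=0, N5=0 → 0; observed 0. Eliminates N5 stuck-at-1.
Only N3 stuck-at-1 is consistent with every test.

N3 stuck-at-1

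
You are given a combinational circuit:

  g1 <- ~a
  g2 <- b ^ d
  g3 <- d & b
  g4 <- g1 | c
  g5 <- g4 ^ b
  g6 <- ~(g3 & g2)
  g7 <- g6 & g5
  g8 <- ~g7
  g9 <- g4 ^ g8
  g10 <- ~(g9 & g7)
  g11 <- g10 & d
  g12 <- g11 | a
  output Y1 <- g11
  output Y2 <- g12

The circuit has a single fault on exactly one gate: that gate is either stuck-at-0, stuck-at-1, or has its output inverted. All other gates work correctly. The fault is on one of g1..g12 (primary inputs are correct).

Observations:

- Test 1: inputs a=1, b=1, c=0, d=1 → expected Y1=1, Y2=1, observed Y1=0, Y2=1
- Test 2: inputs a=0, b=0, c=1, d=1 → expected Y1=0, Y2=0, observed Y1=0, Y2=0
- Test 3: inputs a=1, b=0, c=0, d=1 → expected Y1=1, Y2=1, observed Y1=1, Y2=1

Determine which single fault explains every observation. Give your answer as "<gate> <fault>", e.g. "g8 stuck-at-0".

g9 stuck-at-1

Fault-free values for test 1 (a=1, b=1, c=0, d=1): g1=0, g2=0, g3=1, g4=0, g5=1, g6=1, g7=1, g8=0, g9=0, g10=1, g11=1, g12=1, giving Y1=1, Y2=1. Observed Y1=0, Y2=1.
Test 1: faults giving observed Y1=0, Y2=1 are {g8 stuck-at-1, g8 inverted output, g9 stuck-at-1, g9 inverted output, g10 stuck-at-0, g10 inverted output, g11 stuck-at-0, g11 inverted output}.
Test 2 (a=0, b=0, c=1, d=1): fault-free g1=1, g2=1, g3=0, g4=1, g5=1, g6=1, g7=1, g8=0, g9=1, g10=0, g11=0, g12=0 → Y1=0, Y2=0; observed Y1=0, Y2=0. Eliminates g8 stuck-at-1, g8 inverted output, g9 inverted output, g10 inverted output, g11 inverted output.
Test 3 (a=1, b=0, c=0, d=1): fault-free g1=0, g2=1, g3=0, g4=0, g5=0, g6=1, g7=0, g8=1, g9=1, g10=1, g11=1, g12=1 → Y1=1, Y2=1; observed Y1=1, Y2=1. Eliminates g10 stuck-at-0, g11 stuck-at-0.
Only g9 stuck-at-1 is consistent with every test.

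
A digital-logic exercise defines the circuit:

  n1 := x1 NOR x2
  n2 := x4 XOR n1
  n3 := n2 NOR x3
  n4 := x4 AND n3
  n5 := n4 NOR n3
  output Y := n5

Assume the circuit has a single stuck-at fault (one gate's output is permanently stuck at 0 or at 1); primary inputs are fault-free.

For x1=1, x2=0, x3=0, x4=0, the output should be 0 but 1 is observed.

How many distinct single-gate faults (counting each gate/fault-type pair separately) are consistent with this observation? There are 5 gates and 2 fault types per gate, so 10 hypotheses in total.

4

Fault-free: n1=0, n2=0, n3=1, n4=0, n5=0 → 0. Observed 1.
  n1 stuck-at-0: output 0 ✗
  n1 stuck-at-1: output 1 ✓
  n2 stuck-at-0: output 0 ✗
  n2 stuck-at-1: output 1 ✓
  n3 stuck-at-0: output 1 ✓
  n3 stuck-at-1: output 0 ✗
  n4 stuck-at-0: output 0 ✗
  n4 stuck-at-1: output 0 ✗
  n5 stuck-at-0: output 0 ✗
  n5 stuck-at-1: output 1 ✓
Consistent faults: {n1 stuck-at-1, n2 stuck-at-1, n3 stuck-at-0, n5 stuck-at-1} — 4 in all.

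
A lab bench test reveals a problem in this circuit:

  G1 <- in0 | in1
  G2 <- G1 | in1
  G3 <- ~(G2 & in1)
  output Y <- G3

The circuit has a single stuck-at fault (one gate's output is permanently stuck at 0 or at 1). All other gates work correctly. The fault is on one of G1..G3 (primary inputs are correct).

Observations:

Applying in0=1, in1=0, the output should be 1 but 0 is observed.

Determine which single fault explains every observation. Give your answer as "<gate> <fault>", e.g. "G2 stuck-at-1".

G3 stuck-at-0

Fault-free values for test 1 (in0=1, in1=0): G1=1, G2=1, G3=1, giving Y=1. Observed 0.
Test 1: faults giving observed 0 are {G3 stuck-at-0}.
Only G3 stuck-at-0 is consistent with every test.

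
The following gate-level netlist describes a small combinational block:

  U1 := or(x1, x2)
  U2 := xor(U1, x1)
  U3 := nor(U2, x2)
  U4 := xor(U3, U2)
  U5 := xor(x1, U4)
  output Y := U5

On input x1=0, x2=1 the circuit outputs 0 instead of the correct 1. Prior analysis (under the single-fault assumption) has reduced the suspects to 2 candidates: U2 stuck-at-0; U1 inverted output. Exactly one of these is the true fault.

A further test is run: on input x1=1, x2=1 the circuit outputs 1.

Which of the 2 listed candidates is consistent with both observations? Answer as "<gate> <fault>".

Evaluate each candidate on input x1=1, x2=1:
  U2 stuck-at-0: U1=1, U2=0 [stuck-at-0], U3=0, U4=0, U5=1 → 1 — matches
  U1 inverted output: U1=0 [inverted output], U2=1, U3=0, U4=1, U5=0 → 0 — eliminated
Only U2 stuck-at-0 reproduces the observed 1.

U2 stuck-at-0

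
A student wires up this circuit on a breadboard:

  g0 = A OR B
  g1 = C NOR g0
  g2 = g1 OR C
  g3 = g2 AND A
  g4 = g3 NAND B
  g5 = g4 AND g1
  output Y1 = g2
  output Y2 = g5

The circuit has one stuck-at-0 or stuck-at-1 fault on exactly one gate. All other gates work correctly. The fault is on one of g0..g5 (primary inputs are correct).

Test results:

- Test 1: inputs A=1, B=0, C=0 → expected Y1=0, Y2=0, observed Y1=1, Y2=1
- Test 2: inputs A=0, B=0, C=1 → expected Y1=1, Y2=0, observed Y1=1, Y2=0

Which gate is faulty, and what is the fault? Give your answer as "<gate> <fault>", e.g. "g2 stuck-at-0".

g0 stuck-at-0

Fault-free values for test 1 (A=1, B=0, C=0): g0=1, g1=0, g2=0, g3=0, g4=1, g5=0, giving Y1=0, Y2=0. Observed Y1=1, Y2=1.
Test 1: faults giving observed Y1=1, Y2=1 are {g0 stuck-at-0, g1 stuck-at-1}.
Test 2 (A=0, B=0, C=1): fault-free g0=0, g1=0, g2=1, g3=0, g4=1, g5=0 → Y1=1, Y2=0; observed Y1=1, Y2=0. Eliminates g1 stuck-at-1.
Only g0 stuck-at-0 is consistent with every test.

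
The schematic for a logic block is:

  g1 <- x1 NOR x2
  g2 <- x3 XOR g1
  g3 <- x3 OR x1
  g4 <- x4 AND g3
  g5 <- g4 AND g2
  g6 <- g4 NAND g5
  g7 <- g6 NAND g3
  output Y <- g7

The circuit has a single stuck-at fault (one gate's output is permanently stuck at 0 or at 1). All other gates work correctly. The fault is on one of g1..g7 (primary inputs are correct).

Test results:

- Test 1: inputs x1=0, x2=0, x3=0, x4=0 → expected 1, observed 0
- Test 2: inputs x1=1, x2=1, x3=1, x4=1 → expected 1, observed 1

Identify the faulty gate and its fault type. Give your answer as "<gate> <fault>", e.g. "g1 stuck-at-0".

Fault-free values for test 1 (x1=0, x2=0, x3=0, x4=0): g1=1, g2=1, g3=0, g4=0, g5=0, g6=1, g7=1, giving Y=1. Observed 0.
Test 1: faults giving observed 0 are {g3 stuck-at-1, g7 stuck-at-0}.
Test 2 (x1=1, x2=1, x3=1, x4=1): fault-free g1=0, g2=1, g3=1, g4=1, g5=1, g6=0, g7=1 → 1; observed 1. Eliminates g7 stuck-at-0.
Only g3 stuck-at-1 is consistent with every test.

g3 stuck-at-1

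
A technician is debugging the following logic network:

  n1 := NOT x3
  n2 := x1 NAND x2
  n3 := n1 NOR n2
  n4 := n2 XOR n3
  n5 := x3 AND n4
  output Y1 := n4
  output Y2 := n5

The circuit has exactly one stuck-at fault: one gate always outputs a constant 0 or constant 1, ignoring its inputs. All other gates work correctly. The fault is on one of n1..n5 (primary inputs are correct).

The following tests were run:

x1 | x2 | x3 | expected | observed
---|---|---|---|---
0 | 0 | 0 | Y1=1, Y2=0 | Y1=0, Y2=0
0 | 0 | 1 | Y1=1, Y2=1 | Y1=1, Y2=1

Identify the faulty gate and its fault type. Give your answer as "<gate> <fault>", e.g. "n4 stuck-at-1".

Fault-free values for test 1 (x1=0, x2=0, x3=0): n1=1, n2=1, n3=0, n4=1, n5=0, giving Y1=1, Y2=0. Observed Y1=0, Y2=0.
Test 1: faults giving observed Y1=0, Y2=0 are {n2 stuck-at-0, n3 stuck-at-1, n4 stuck-at-0}.
Test 2 (x1=0, x2=0, x3=1): fault-free n1=0, n2=1, n3=0, n4=1, n5=1 → Y1=1, Y2=1; observed Y1=1, Y2=1. Eliminates n3 stuck-at-1, n4 stuck-at-0.
Only n2 stuck-at-0 is consistent with every test.

n2 stuck-at-0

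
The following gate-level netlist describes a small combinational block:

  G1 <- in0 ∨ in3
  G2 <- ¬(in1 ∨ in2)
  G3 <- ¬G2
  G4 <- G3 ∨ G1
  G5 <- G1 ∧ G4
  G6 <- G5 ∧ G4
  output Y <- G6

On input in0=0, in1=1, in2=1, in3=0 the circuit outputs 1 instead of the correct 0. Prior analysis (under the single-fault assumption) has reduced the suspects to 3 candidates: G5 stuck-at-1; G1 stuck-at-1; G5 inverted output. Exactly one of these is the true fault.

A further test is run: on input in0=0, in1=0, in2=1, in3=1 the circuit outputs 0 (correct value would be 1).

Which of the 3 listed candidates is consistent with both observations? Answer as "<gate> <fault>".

G5 inverted output

Evaluate each candidate on input in0=0, in1=0, in2=1, in3=1:
  G5 stuck-at-1: G1=1, G2=0, G3=1, G4=1, G5=1 [stuck-at-1], G6=1 → 1 — eliminated
  G1 stuck-at-1: G1=1 [stuck-at-1], G2=0, G3=1, G4=1, G5=1, G6=1 → 1 — eliminated
  G5 inverted output: G1=1, G2=0, G3=1, G4=1, G5=0 [inverted output], G6=0 → 0 — matches
Only G5 inverted output reproduces the observed 0.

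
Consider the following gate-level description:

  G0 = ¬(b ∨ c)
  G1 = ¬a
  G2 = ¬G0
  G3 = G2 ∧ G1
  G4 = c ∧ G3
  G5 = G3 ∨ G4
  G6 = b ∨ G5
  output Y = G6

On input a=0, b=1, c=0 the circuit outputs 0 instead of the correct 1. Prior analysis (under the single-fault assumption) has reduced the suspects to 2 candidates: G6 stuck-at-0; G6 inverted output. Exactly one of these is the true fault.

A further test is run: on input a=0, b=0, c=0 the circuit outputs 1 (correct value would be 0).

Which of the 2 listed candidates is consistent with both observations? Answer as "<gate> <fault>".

Evaluate each candidate on input a=0, b=0, c=0:
  G6 stuck-at-0: G0=1, G1=1, G2=0, G3=0, G4=0, G5=0, G6=0 [stuck-at-0] → 0 — eliminated
  G6 inverted output: G0=1, G1=1, G2=0, G3=0, G4=0, G5=0, G6=1 [inverted output] → 1 — matches
Only G6 inverted output reproduces the observed 1.

G6 inverted output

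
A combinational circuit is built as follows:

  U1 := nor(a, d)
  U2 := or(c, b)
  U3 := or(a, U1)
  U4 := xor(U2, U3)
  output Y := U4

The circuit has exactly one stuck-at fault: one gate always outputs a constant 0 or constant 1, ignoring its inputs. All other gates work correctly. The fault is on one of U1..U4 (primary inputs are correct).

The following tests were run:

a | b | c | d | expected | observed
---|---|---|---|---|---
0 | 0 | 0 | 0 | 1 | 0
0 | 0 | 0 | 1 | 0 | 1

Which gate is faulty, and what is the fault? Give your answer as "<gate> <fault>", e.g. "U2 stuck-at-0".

U2 stuck-at-1

Fault-free values for test 1 (a=0, b=0, c=0, d=0): U1=1, U2=0, U3=1, U4=1, giving Y=1. Observed 0.
Test 1: faults giving observed 0 are {U1 stuck-at-0, U2 stuck-at-1, U3 stuck-at-0, U4 stuck-at-0}.
Test 2 (a=0, b=0, c=0, d=1): fault-free U1=0, U2=0, U3=0, U4=0 → 0; observed 1. Eliminates U1 stuck-at-0, U3 stuck-at-0, U4 stuck-at-0.
Only U2 stuck-at-1 is consistent with every test.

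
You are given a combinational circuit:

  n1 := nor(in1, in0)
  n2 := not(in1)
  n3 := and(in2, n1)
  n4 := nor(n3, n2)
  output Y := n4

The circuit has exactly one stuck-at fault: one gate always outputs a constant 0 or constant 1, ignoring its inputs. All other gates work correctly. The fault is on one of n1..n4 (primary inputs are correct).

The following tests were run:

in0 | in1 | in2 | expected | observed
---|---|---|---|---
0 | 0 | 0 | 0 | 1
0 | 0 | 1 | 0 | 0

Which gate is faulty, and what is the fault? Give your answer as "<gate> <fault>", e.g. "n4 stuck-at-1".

Fault-free values for test 1 (in0=0, in1=0, in2=0): n1=1, n2=1, n3=0, n4=0, giving Y=0. Observed 1.
Test 1: faults giving observed 1 are {n2 stuck-at-0, n4 stuck-at-1}.
Test 2 (in0=0, in1=0, in2=1): fault-free n1=1, n2=1, n3=1, n4=0 → 0; observed 0. Eliminates n4 stuck-at-1.
Only n2 stuck-at-0 is consistent with every test.

n2 stuck-at-0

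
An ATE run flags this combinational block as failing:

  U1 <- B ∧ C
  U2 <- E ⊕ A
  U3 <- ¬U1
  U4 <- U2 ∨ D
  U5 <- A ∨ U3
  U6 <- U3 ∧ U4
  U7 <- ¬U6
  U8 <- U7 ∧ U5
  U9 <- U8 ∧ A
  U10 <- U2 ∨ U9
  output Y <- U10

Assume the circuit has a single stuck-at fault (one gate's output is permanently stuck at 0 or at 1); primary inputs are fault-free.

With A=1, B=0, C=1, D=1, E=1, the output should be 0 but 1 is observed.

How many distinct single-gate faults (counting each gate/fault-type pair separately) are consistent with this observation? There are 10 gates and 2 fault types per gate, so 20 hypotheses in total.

9

Fault-free: U1=0, U2=0, U3=1, U4=1, U5=1, U6=1, U7=0, U8=0, U9=0, U10=0 → 0. Observed 1.
  U1: stuck-at-1 ✓; others ✗
  U2: stuck-at-1 ✓; others ✗
  U3: stuck-at-0 ✓; others ✗
  U4: stuck-at-0 ✓; others ✗
  U5: none of the 2 fault types match ✗
  U6: stuck-at-0 ✓; others ✗
  U7: stuck-at-1 ✓; others ✗
  U8: stuck-at-1 ✓; others ✗
  U9: stuck-at-1 ✓; others ✗
  U10: stuck-at-1 ✓; others ✗
Consistent faults: {U1 stuck-at-1, U2 stuck-at-1, U3 stuck-at-0, U4 stuck-at-0, U6 stuck-at-0, U7 stuck-at-1, U8 stuck-at-1, U9 stuck-at-1, U10 stuck-at-1} — 9 in all.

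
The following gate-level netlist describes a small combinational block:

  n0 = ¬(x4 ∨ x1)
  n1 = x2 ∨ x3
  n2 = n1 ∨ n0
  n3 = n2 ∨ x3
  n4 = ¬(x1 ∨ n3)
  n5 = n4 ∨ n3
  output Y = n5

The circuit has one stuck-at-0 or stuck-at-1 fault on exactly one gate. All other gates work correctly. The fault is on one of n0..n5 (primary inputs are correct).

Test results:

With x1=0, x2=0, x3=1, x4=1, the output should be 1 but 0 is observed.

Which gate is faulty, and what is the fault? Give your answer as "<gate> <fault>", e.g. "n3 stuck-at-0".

Fault-free values for test 1 (x1=0, x2=0, x3=1, x4=1): n0=0, n1=1, n2=1, n3=1, n4=0, n5=1, giving Y=1. Observed 0.
Test 1: faults giving observed 0 are {n5 stuck-at-0}.
Only n5 stuck-at-0 is consistent with every test.

n5 stuck-at-0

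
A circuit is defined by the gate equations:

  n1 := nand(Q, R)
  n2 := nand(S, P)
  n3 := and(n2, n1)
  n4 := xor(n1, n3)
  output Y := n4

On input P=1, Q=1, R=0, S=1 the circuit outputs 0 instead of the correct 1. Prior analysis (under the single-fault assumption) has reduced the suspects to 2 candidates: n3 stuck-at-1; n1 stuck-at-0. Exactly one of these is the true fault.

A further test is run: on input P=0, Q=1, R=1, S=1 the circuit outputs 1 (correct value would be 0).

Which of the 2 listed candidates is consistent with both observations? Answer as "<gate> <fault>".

n3 stuck-at-1

Evaluate each candidate on input P=0, Q=1, R=1, S=1:
  n3 stuck-at-1: n1=0, n2=1, n3=1 [stuck-at-1], n4=1 → 1 — matches
  n1 stuck-at-0: n1=0 [stuck-at-0], n2=1, n3=0, n4=0 → 0 — eliminated
Only n3 stuck-at-1 reproduces the observed 1.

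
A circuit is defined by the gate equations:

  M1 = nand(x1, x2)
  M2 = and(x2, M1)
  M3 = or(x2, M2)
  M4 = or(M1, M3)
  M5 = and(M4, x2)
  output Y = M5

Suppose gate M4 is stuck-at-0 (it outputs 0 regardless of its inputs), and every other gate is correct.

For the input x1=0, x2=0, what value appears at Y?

Propagate with M4 forced: M1=1, M2=0, M3=0, M4=0 [stuck-at-0], M5=0.
So Y = 0. (Same as the fault-free value — the fault is masked on this input.)

0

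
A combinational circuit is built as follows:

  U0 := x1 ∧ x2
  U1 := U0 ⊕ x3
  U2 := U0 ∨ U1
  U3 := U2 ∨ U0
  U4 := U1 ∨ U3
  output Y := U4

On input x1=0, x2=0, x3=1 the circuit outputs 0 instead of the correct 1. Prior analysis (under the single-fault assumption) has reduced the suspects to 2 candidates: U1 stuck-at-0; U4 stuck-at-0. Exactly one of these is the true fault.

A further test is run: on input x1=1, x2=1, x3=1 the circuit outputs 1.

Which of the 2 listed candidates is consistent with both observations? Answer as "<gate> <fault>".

U1 stuck-at-0

Evaluate each candidate on input x1=1, x2=1, x3=1:
  U1 stuck-at-0: U0=1, U1=0 [stuck-at-0], U2=1, U3=1, U4=1 → 1 — matches
  U4 stuck-at-0: U0=1, U1=0, U2=1, U3=1, U4=0 [stuck-at-0] → 0 — eliminated
Only U1 stuck-at-0 reproduces the observed 1.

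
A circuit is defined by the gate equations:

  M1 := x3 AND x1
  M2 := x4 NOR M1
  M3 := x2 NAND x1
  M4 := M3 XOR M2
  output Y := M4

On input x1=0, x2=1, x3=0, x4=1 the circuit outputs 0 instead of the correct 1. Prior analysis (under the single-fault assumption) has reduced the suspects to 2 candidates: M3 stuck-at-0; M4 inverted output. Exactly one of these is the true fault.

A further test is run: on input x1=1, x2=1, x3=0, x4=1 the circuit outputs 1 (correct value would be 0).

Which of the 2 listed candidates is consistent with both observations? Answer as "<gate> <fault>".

M4 inverted output

Evaluate each candidate on input x1=1, x2=1, x3=0, x4=1:
  M3 stuck-at-0: M1=0, M2=0, M3=0 [stuck-at-0], M4=0 → 0 — eliminated
  M4 inverted output: M1=0, M2=0, M3=0, M4=1 [inverted output] → 1 — matches
Only M4 inverted output reproduces the observed 1.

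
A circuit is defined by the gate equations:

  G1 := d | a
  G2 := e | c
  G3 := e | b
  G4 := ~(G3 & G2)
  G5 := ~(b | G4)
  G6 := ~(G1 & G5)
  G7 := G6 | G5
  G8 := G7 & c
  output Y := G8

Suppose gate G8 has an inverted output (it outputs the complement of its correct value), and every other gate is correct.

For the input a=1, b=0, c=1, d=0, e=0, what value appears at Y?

0

Propagate with G8 forced: G1=1, G2=1, G3=0, G4=1, G5=0, G6=1, G7=1, G8=0 [inverted output].
So Y = 0. (Without the fault it would be 1.)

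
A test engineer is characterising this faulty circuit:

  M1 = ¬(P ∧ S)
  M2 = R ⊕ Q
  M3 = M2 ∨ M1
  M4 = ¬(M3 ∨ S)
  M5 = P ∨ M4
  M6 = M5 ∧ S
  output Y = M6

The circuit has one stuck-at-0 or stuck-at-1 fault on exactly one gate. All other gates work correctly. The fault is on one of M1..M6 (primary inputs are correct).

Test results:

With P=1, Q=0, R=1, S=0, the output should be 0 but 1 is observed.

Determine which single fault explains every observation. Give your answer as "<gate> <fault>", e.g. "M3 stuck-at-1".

Fault-free values for test 1 (P=1, Q=0, R=1, S=0): M1=1, M2=1, M3=1, M4=0, M5=1, M6=0, giving Y=0. Observed 1.
Test 1: faults giving observed 1 are {M6 stuck-at-1}.
Only M6 stuck-at-1 is consistent with every test.

M6 stuck-at-1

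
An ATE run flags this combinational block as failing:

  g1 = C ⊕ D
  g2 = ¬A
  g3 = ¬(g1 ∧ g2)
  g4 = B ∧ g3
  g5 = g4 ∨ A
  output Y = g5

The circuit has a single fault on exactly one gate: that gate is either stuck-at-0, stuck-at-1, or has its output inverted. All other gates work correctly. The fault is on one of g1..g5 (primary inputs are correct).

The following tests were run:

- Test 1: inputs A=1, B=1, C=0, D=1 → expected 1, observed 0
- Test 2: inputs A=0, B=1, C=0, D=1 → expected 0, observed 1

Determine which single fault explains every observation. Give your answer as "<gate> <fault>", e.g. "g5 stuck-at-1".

Fault-free values for test 1 (A=1, B=1, C=0, D=1): g1=1, g2=0, g3=1, g4=1, g5=1, giving Y=1. Observed 0.
Test 1: faults giving observed 0 are {g5 stuck-at-0, g5 inverted output}.
Test 2 (A=0, B=1, C=0, D=1): fault-free g1=1, g2=1, g3=0, g4=0, g5=0 → 0; observed 1. Eliminates g5 stuck-at-0.
Only g5 inverted output is consistent with every test.

g5 inverted output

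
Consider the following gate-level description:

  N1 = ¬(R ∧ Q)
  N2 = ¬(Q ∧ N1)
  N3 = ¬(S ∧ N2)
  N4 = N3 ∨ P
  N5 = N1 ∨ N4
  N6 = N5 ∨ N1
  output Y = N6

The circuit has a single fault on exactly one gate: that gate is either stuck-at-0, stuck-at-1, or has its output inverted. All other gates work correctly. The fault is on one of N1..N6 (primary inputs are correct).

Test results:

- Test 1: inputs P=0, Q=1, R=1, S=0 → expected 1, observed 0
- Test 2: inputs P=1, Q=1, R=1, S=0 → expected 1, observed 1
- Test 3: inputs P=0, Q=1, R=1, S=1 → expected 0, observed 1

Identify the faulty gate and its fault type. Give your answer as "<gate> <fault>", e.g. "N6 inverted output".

Fault-free values for test 1 (P=0, Q=1, R=1, S=0): N1=0, N2=1, N3=1, N4=1, N5=1, N6=1, giving Y=1. Observed 0.
Test 1: faults giving observed 0 are {N3 stuck-at-0, N3 inverted output, N4 stuck-at-0, N4 inverted output, N5 stuck-at-0, N5 inverted output, N6 stuck-at-0, N6 inverted output}.
Test 2 (P=1, Q=1, R=1, S=0): fault-free N1=0, N2=1, N3=1, N4=1, N5=1, N6=1 → 1; observed 1. Eliminates N4 stuck-at-0, N4 inverted output, N5 stuck-at-0, N5 inverted output, N6 stuck-at-0, N6 inverted output.
Test 3 (P=0, Q=1, R=1, S=1): fault-free N1=0, N2=1, N3=0, N4=0, N5=0, N6=0 → 0; observed 1. Eliminates N3 stuck-at-0.
Only N3 inverted output is consistent with every test.

N3 inverted output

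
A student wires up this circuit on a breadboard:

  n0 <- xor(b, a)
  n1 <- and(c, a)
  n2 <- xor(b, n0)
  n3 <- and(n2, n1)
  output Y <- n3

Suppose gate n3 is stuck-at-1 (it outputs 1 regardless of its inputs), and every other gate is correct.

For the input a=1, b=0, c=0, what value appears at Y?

1

Propagate with n3 forced: n0=1, n1=0, n2=1, n3=1 [stuck-at-1].
So Y = 1. (Without the fault it would be 0.)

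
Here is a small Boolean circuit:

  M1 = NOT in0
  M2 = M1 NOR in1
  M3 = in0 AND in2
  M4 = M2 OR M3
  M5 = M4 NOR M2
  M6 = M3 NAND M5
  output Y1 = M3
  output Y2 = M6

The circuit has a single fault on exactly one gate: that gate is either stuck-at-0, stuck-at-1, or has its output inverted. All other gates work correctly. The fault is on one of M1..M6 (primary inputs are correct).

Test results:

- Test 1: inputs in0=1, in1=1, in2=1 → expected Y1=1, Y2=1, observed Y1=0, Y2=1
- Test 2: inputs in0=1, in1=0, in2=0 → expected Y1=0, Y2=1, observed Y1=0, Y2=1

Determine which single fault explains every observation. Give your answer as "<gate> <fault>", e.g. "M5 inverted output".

M3 stuck-at-0

Fault-free values for test 1 (in0=1, in1=1, in2=1): M1=0, M2=0, M3=1, M4=1, M5=0, M6=1, giving Y1=1, Y2=1. Observed Y1=0, Y2=1.
Test 1: faults giving observed Y1=0, Y2=1 are {M3 stuck-at-0, M3 inverted output}.
Test 2 (in0=1, in1=0, in2=0): fault-free M1=0, M2=1, M3=0, M4=1, M5=0, M6=1 → Y1=0, Y2=1; observed Y1=0, Y2=1. Eliminates M3 inverted output.
Only M3 stuck-at-0 is consistent with every test.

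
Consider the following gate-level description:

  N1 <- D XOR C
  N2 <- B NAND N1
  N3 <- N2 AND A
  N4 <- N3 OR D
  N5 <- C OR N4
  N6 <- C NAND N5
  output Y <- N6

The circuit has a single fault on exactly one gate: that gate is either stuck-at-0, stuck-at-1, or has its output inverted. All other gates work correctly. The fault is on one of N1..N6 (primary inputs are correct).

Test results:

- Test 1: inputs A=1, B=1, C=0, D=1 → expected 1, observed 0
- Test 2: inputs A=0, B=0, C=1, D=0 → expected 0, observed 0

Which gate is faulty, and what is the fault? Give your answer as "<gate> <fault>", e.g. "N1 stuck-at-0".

Fault-free values for test 1 (A=1, B=1, C=0, D=1): N1=1, N2=0, N3=0, N4=1, N5=1, N6=1, giving Y=1. Observed 0.
Test 1: faults giving observed 0 are {N6 stuck-at-0, N6 inverted output}.
Test 2 (A=0, B=0, C=1, D=0): fault-free N1=1, N2=1, N3=0, N4=0, N5=1, N6=0 → 0; observed 0. Eliminates N6 inverted output.
Only N6 stuck-at-0 is consistent with every test.

N6 stuck-at-0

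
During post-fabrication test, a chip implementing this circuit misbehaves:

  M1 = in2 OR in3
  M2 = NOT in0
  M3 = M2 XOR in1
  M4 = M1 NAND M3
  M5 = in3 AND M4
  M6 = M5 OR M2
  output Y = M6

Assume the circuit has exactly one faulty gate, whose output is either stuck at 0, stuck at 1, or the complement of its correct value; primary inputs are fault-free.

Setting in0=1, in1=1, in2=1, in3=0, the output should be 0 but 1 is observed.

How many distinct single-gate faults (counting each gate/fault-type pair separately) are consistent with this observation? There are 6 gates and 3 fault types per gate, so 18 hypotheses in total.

6

Fault-free: M1=1, M2=0, M3=1, M4=0, M5=0, M6=0 → 0. Observed 1.
  M1: none of the 3 fault types match ✗
  M2: stuck-at-1, inverted output ✓; others ✗
  M3: none of the 3 fault types match ✗
  M4: none of the 3 fault types match ✗
  M5: stuck-at-1, inverted output ✓; others ✗
  M6: stuck-at-1, inverted output ✓; others ✗
Consistent faults: {M2 stuck-at-1, M2 inverted output, M5 stuck-at-1, M5 inverted output, M6 stuck-at-1, M6 inverted output} — 6 in all.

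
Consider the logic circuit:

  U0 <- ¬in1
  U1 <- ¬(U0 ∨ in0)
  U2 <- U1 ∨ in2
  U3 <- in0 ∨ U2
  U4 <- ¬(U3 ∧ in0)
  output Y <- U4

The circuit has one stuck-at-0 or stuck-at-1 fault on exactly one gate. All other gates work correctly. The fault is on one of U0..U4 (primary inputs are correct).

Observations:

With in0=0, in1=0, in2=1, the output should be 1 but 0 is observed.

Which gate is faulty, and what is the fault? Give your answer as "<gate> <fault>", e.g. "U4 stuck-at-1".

Fault-free values for test 1 (in0=0, in1=0, in2=1): U0=1, U1=0, U2=1, U3=1, U4=1, giving Y=1. Observed 0.
Test 1: faults giving observed 0 are {U4 stuck-at-0}.
Only U4 stuck-at-0 is consistent with every test.

U4 stuck-at-0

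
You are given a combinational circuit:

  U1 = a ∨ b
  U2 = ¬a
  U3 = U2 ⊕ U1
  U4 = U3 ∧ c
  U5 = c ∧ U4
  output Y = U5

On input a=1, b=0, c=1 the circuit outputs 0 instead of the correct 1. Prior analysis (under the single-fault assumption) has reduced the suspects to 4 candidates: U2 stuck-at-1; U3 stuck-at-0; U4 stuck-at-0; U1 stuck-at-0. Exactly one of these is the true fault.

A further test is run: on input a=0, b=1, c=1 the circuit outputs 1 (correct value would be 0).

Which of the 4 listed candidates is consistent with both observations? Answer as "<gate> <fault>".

U1 stuck-at-0

Evaluate each candidate on input a=0, b=1, c=1:
  U2 stuck-at-1: U1=1, U2=1 [stuck-at-1], U3=0, U4=0, U5=0 → 0 — eliminated
  U3 stuck-at-0: U1=1, U2=1, U3=0 [stuck-at-0], U4=0, U5=0 → 0 — eliminated
  U4 stuck-at-0: U1=1, U2=1, U3=0, U4=0 [stuck-at-0], U5=0 → 0 — eliminated
  U1 stuck-at-0: U1=0 [stuck-at-0], U2=1, U3=1, U4=1, U5=1 → 1 — matches
Only U1 stuck-at-0 reproduces the observed 1.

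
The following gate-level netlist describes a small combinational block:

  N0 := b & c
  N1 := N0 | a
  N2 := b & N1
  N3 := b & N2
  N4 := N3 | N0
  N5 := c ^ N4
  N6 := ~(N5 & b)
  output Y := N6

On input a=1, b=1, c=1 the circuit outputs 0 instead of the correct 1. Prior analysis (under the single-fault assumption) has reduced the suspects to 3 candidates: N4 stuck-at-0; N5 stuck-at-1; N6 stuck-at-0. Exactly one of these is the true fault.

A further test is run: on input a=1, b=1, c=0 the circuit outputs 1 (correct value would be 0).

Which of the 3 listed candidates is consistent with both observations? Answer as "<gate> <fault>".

N4 stuck-at-0

Evaluate each candidate on input a=1, b=1, c=0:
  N4 stuck-at-0: N0=0, N1=1, N2=1, N3=1, N4=0 [stuck-at-0], N5=0, N6=1 → 1 — matches
  N5 stuck-at-1: N0=0, N1=1, N2=1, N3=1, N4=1, N5=1 [stuck-at-1], N6=0 → 0 — eliminated
  N6 stuck-at-0: N0=0, N1=1, N2=1, N3=1, N4=1, N5=1, N6=0 [stuck-at-0] → 0 — eliminated
Only N4 stuck-at-0 reproduces the observed 1.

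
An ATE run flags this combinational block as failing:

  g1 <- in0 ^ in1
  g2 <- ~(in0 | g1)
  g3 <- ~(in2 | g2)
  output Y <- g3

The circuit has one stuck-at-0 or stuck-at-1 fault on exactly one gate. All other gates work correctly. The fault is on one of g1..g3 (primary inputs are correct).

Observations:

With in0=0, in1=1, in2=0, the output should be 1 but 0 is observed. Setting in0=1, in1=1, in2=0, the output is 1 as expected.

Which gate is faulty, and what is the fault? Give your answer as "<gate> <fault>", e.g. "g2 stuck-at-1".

g1 stuck-at-0

Fault-free values for test 1 (in0=0, in1=1, in2=0): g1=1, g2=0, g3=1, giving Y=1. Observed 0.
Test 1: faults giving observed 0 are {g1 stuck-at-0, g2 stuck-at-1, g3 stuck-at-0}.
Test 2 (in0=1, in1=1, in2=0): fault-free g1=0, g2=0, g3=1 → 1; observed 1. Eliminates g2 stuck-at-1, g3 stuck-at-0.
Only g1 stuck-at-0 is consistent with every test.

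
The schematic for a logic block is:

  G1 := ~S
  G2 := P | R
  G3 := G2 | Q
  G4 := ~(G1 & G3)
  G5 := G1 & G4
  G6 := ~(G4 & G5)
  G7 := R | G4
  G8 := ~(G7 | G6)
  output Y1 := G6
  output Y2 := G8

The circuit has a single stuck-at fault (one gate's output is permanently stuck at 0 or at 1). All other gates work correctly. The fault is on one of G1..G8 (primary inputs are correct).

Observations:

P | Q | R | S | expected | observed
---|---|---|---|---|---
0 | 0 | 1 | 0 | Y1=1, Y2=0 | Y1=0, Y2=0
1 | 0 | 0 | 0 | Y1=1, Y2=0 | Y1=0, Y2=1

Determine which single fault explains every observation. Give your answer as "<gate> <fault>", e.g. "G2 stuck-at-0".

G6 stuck-at-0

Fault-free values for test 1 (P=0, Q=0, R=1, S=0): G1=1, G2=1, G3=1, G4=0, G5=0, G6=1, G7=1, G8=0, giving Y1=1, Y2=0. Observed Y1=0, Y2=0.
Test 1: faults giving observed Y1=0, Y2=0 are {G2 stuck-at-0, G3 stuck-at-0, G4 stuck-at-1, G6 stuck-at-0}.
Test 2 (P=1, Q=0, R=0, S=0): fault-free G1=1, G2=1, G3=1, G4=0, G5=0, G6=1, G7=0, G8=0 → Y1=1, Y2=0; observed Y1=0, Y2=1. Eliminates G2 stuck-at-0, G3 stuck-at-0, G4 stuck-at-1.
Only G6 stuck-at-0 is consistent with every test.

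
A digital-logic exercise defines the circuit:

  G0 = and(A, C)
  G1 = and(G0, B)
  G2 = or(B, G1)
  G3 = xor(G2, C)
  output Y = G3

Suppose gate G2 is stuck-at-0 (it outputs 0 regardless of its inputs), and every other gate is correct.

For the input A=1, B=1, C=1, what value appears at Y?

1

Propagate with G2 forced: G0=1, G1=1, G2=0 [stuck-at-0], G3=1.
So Y = 1. (Without the fault it would be 0.)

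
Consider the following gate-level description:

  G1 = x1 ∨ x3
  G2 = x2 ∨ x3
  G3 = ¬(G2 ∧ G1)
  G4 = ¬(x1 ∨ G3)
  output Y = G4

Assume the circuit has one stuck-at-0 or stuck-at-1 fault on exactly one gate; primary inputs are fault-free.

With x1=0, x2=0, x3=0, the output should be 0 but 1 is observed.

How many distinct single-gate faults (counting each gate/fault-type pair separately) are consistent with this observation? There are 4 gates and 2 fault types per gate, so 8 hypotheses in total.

Fault-free: G1=0, G2=0, G3=1, G4=0 → 0. Observed 1.
  G1 stuck-at-0: output 0 ✗
  G1 stuck-at-1: output 0 ✗
  G2 stuck-at-0: output 0 ✗
  G2 stuck-at-1: output 0 ✗
  G3 stuck-at-0: output 1 ✓
  G3 stuck-at-1: output 0 ✗
  G4 stuck-at-0: output 0 ✗
  G4 stuck-at-1: output 1 ✓
Consistent faults: {G3 stuck-at-0, G4 stuck-at-1} — 2 in all.

2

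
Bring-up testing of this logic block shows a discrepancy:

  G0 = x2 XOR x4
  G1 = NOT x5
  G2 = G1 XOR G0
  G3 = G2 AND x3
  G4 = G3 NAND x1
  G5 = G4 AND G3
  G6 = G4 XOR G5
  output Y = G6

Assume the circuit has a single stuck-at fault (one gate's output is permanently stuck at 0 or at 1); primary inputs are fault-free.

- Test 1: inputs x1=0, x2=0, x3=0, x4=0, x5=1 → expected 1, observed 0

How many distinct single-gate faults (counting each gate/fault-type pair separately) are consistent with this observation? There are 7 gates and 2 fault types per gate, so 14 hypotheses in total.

4

Fault-free: G0=0, G1=0, G2=0, G3=0, G4=1, G5=0, G6=1 → 1. Observed 0.
  G0 stuck-at-0: output 1 ✗
  G0 stuck-at-1: output 1 ✗
  G1 stuck-at-0: output 1 ✗
  G1 stuck-at-1: output 1 ✗
  G2 stuck-at-0: output 1 ✗
  G2 stuck-at-1: output 1 ✗
  G3 stuck-at-0: output 1 ✗
  G3 stuck-at-1: output 0 ✓
  G4 stuck-at-0: output 0 ✓
  G4 stuck-at-1: output 1 ✗
  G5 stuck-at-0: output 1 ✗
  G5 stuck-at-1: output 0 ✓
  G6 stuck-at-0: output 0 ✓
  G6 stuck-at-1: output 1 ✗
Consistent faults: {G3 stuck-at-1, G4 stuck-at-0, G5 stuck-at-1, G6 stuck-at-0} — 4 in all.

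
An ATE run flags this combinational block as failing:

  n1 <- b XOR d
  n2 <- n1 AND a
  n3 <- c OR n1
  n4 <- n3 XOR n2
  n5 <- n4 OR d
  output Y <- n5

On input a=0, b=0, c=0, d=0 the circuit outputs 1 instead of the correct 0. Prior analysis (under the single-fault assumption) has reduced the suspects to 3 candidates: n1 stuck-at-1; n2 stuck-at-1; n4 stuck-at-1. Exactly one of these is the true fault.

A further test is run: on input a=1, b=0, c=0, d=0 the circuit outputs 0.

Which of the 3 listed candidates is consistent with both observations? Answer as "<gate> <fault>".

Evaluate each candidate on input a=1, b=0, c=0, d=0:
  n1 stuck-at-1: n1=1 [stuck-at-1], n2=1, n3=1, n4=0, n5=0 → 0 — matches
  n2 stuck-at-1: n1=0, n2=1 [stuck-at-1], n3=0, n4=1, n5=1 → 1 — eliminated
  n4 stuck-at-1: n1=0, n2=0, n3=0, n4=1 [stuck-at-1], n5=1 → 1 — eliminated
Only n1 stuck-at-1 reproduces the observed 0.

n1 stuck-at-1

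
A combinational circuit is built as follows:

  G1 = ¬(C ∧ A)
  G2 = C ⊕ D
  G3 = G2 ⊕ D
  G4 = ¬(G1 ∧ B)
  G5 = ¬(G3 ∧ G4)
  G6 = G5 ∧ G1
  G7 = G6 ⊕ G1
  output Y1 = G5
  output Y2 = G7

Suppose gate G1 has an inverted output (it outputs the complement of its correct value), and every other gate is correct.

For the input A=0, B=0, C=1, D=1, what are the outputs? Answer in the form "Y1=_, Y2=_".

Y1=0, Y2=0

Propagate with G1 forced: G1=0 [inverted output], G2=0, G3=1, G4=1, G5=0, G6=0, G7=0.
So the outputs are Y1=0, Y2=0. (Without the fault they would be Y1=0, Y2=1.)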